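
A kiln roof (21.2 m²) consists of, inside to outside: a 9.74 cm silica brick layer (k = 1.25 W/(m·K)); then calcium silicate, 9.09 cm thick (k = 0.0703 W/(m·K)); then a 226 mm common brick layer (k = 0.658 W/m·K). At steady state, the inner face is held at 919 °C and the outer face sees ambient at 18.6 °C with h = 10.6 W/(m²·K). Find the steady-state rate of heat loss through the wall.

Q = 10600 W

Treat each layer as a resistance in series:
  R_silica brick = L/(kA) = 0.0974/(1.25·21.2) = 0.003675 K/W
  R_calcium silicate = L/(kA) = 0.0909/(0.0703·21.2) = 0.06099 K/W
  R_common brick = L/(kA) = 0.226/(0.658·21.2) = 0.01620 K/W
  R_conv,out = 1/(hA) = 1/(10.6·21.2) = 0.004450 K/W
ΣR = 0.003675 + 0.06099 + 0.01620 + 0.004450 = 0.08532 K/W
Q = ΔT/ΣR = (919 °C − 18.6 °C)/0.08532 = 10600 W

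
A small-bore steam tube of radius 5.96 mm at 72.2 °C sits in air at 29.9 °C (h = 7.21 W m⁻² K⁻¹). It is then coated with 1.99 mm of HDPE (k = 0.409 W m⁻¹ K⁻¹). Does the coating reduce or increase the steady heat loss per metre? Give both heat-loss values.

Critical radius for a cylinder: r_cr = k/h = 0.0567 m = 5.67 cm.
Outer radius after coating: r₂ = 0.00596 + 0.00199 = 0.00795 m.
Since r₁ < r_cr and r₂ ≤ r_cr, the coating moves toward the maximum at r_cr — heat loss rises.
Bare: R = 1/(2πr₁h) = 3.704 m·K/W; Q = 42.3/3.704 = 11.4 W/m.
Coated: R = R_cond + R_conv = 2.889 m·K/W; Q = 42.3/2.889 = 14.6 W/m.

increases: 11.4 → 14.6 W/m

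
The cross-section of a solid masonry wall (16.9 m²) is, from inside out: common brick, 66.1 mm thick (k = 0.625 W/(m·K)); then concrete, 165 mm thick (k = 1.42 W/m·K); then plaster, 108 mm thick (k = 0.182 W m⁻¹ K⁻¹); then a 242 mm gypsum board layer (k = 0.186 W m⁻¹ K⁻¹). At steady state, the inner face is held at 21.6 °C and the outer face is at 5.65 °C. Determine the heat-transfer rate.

Q = 127 W

Treat each layer as a resistance in series:
  R_common brick = L/(kA) = 0.0661/(0.625·16.9) = 0.006258 K/W
  R_concrete = L/(kA) = 0.165/(1.42·16.9) = 0.006876 K/W
  R_plaster = L/(kA) = 0.108/(0.182·16.9) = 0.03511 K/W
  R_gypsum board = L/(kA) = 0.242/(0.186·16.9) = 0.07699 K/W
ΣR = 0.006258 + 0.006876 + 0.03511 + 0.07699 = 0.1252 K/W
Q = ΔT/ΣR = (21.6 °C − 5.65 °C)/0.1252 = 127 W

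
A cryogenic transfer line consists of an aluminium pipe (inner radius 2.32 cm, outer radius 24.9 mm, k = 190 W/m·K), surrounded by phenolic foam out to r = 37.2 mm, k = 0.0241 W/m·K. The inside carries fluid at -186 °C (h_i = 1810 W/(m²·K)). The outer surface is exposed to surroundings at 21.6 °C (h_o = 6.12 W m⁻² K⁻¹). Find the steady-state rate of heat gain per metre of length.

Series thermal resistances, inner to outer:
  R'_conv,in = 1/(2πr h) = 1/(2π·0.0232·1810) = 0.003790 m·K/W
  R'_aluminium = ln(0.0249/0.0232)/(2πk) = 0.07072/(2π·190) = 5.924×10^-5 m·K/W
  R'_phenolic foam = ln(0.0372/0.0249)/(2πk) = 0.4014/(2π·0.0241) = 2.651 m·K/W
  R'_conv,out = 1/(2πr h) = 1/(2π·0.0372·6.12) = 0.6991 m·K/W
ΣR = 0.003790 + 5.924×10^-5 + 2.651 + 0.6991 = 3.354 m·K/W
Q' = ΔT/ΣR = (-186 °C − 21.6 °C)/3.354 = -61.9 W/m
(Negative Q' ⇒ heat flows inward; heat gain = 61.9 W/m.)

Q' = 61.9 W/m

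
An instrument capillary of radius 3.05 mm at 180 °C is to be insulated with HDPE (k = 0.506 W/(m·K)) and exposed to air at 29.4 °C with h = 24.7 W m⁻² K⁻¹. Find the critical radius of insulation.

r_cr = 2.05 cm

For a cylinder, r_cr = k_ins/h = 0.506/24.7 = 0.0205 m = 2.05 cm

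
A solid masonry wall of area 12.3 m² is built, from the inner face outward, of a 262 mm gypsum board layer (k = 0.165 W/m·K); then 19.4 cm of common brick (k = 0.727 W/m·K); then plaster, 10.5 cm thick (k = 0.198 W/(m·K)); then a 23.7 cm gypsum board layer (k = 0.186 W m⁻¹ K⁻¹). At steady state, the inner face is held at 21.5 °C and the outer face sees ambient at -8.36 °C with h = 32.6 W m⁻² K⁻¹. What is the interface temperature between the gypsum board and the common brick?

Resistance network (inner→outer):
  R_gypsum board = L/(kA) = 0.262/(0.165·12.3) = 0.1291 K/W
  R_common brick = L/(kA) = 0.194/(0.727·12.3) = 0.02170 K/W
  R_plaster = L/(kA) = 0.105/(0.198·12.3) = 0.04311 K/W
  R_gypsum board = L/(kA) = 0.237/(0.186·12.3) = 0.1036 K/W
  R_conv,out = 1/(hA) = 1/(32.6·12.3) = 0.002494 K/W
ΣR = 0.1291 + 0.02170 + 0.04311 + 0.1036 + 0.002494 = 0.3000 K/W
Q = ΔT/ΣR = (21.5 °C − -8.36 °C)/0.3000 = 99.53 W
From the inner boundary to the gypsum board/common brick interface, ΣR_partial = 0.1291 K/W.
T_interface = T_in − Q·ΣR_partial = 21.5 °C − (99.53)(0.1291) = 8.65 °C

T = 8.65 °C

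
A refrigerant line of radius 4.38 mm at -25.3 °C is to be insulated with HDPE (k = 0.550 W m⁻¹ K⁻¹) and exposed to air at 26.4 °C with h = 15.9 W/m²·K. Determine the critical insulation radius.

r_cr = 3.46 cm

For a cylinder, r_cr = k_ins/h = 0.550/15.9 = 0.0346 m = 3.46 cm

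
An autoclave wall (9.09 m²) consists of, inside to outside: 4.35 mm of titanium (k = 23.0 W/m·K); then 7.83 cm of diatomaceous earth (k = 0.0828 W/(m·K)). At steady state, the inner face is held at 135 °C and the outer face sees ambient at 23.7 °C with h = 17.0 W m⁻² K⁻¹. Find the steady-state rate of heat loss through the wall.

Treat each layer as a resistance in series:
  R_titanium = L/(kA) = 0.00435/(23.0·9.09) = 2.081×10^-5 K/W
  R_diatomaceous earth = L/(kA) = 0.0783/(0.0828·9.09) = 0.1040 K/W
  R_conv,out = 1/(hA) = 1/(17.0·9.09) = 0.006471 K/W
ΣR = 2.081×10^-5 + 0.1040 + 0.006471 = 0.1105 K/W
Q = ΔT/ΣR = (135 °C − 23.7 °C)/0.1105 = 1010 W

Q = 1010 W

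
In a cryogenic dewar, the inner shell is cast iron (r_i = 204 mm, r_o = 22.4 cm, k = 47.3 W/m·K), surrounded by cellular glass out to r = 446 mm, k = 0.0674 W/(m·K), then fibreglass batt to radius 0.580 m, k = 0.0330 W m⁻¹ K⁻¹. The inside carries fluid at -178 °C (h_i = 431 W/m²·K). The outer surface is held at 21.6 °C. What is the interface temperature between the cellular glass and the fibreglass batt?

T = -42.7 °C

Resistance network (inner→outer):
  R_conv,in = 1/(4πr²h) = 1/(4π·0.204²·431) = 0.004437 K/W
  R_cast iron = (1/0.204 − 1/0.224)/(4πk) = 0.4377/(4π·47.3) = 7.363×10^-4 K/W
  R_cellular glass = (1/0.224 − 1/0.446)/(4πk) = 2.222/(4π·0.0674) = 2.624 K/W
  R_fibreglass batt = (1/0.446 − 1/0.580)/(4πk) = 0.5180/(4π·0.0330) = 1.249 K/W
ΣR = 0.004437 + 7.363×10^-4 + 2.624 + 1.249 = 3.878 K/W
Q = ΔT/ΣR = (-178 °C − 21.6 °C)/3.878 = -51.47 W
From the inner boundary to the cellular glass/fibreglass batt interface, ΣR_partial = 2.629 K/W.
T_interface = T_in − Q·ΣR_partial = -178 °C − (-51.47)(2.629) = -42.7 °C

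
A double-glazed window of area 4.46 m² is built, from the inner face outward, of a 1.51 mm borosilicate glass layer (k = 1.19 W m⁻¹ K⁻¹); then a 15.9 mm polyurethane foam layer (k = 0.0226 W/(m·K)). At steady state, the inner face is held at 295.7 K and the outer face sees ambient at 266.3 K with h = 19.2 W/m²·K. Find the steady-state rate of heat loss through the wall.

Series thermal resistances, inner to outer:
  R_borosilicate glass = L/(kA) = 0.00151/(1.19·4.46) = 2.845×10^-4 K/W
  R_polyurethane foam = L/(kA) = 0.0159/(0.0226·4.46) = 0.1577 K/W
  R_conv,out = 1/(hA) = 1/(19.2·4.46) = 0.01168 K/W
ΣR = 2.845×10^-4 + 0.1577 + 0.01168 = 0.1697 K/W
Q = ΔT/ΣR = (295.7 K − 266.3 K)/0.1697 = 173 W

Q = 173 W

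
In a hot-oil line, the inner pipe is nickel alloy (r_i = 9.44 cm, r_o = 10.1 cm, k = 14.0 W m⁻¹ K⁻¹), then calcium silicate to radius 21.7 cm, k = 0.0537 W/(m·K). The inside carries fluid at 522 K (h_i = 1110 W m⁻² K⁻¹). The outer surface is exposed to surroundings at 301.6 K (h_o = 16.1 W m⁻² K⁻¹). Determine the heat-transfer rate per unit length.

Resistance network (inner→outer):
  R'_conv,in = 1/(2πr h) = 1/(2π·0.0944·1110) = 0.001519 m·K/W
  R'_nickel alloy = ln(0.101/0.0944)/(2πk) = 0.06758/(2π·14.0) = 7.683×10^-4 m·K/W
  R'_calcium silicate = ln(0.217/0.101)/(2πk) = 0.7648/(2π·0.0537) = 2.267 m·K/W
  R'_conv,out = 1/(2πr h) = 1/(2π·0.217·16.1) = 0.04555 m·K/W
ΣR = 0.001519 + 7.683×10^-4 + 2.267 + 0.04555 = 2.315 m·K/W
Q' = ΔT/ΣR = (522 K − 301.6 K)/2.315 = 95.2 W/m

Q' = 95.2 W/m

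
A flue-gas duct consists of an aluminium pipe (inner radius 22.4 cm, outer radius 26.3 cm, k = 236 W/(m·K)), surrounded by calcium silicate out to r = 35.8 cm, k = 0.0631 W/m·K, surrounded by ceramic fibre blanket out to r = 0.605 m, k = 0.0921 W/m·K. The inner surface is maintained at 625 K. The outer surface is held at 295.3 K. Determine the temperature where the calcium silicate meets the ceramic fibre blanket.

Treat each layer as a resistance in series:
  R'_aluminium = ln(0.263/0.224)/(2πk) = 0.1605/(2π·236) = 1.082×10^-4 m·K/W
  R'_calcium silicate = ln(0.358/0.263)/(2πk) = 0.3084/(2π·0.0631) = 0.7778 m·K/W
  R'_ceramic fibre blanket = ln(0.605/0.358)/(2πk) = 0.5247/(2π·0.0921) = 0.9067 m·K/W
ΣR = 1.082×10^-4 + 0.7778 + 0.9067 = 1.685 m·K/W
Q' = ΔT/ΣR = (625 K − 295.3 K)/1.685 = 195.7 W/m
From the inner boundary to the calcium silicate/ceramic fibre blanket interface, ΣR_partial = 0.7779 m·K/W.
T_interface = T_in − Q'·ΣR_partial = 625 K − (195.7)(0.7779) = 473 K

T = 473 K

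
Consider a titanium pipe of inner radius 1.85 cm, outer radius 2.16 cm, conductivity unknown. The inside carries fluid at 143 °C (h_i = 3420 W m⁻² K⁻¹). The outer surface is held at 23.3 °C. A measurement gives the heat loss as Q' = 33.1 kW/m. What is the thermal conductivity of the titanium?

k = 22.4 W/m·K

ΣR = ΔT/Q' = |143 − 23.3|/33100 = 0.003616 m·K/W
Known resistances:
  R'_conv,in = 1/(2πr h) = 1/(2π·0.0185·3420) = 0.002515 m·K/W
R_titanium = ΣR − ΣR_known = 0.003616 − 0.002515 = 0.001101 m·K/W
ln(r₂/r₁)/(2πk) = 0.001101 ⇒ k = 0.1549/(2π·0.001101) = 22.4 W/m·K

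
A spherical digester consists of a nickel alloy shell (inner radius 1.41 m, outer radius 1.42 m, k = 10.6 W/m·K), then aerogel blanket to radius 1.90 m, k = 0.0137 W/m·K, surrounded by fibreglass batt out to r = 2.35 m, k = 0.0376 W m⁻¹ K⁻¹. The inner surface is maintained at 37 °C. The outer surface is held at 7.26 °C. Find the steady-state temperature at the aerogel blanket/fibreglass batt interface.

T = 12.3 °C

Treat each layer as a resistance in series:
  R_nickel alloy = (1/1.41 − 1/1.42)/(4πk) = 0.004995/(4π·10.6) = 3.750×10^-5 K/W
  R_aerogel blanket = (1/1.42 − 1/1.90)/(4πk) = 0.1779/(4π·0.0137) = 1.033 K/W
  R_fibreglass batt = (1/1.90 − 1/2.35)/(4πk) = 0.1008/(4π·0.0376) = 0.2133 K/W
ΣR = 3.750×10^-5 + 1.033 + 0.2133 = 1.246 K/W
Q = ΔT/ΣR = (37 °C − 7.26 °C)/1.246 = 23.87 W
From the inner boundary to the aerogel blanket/fibreglass batt interface, ΣR_partial = 1.033 K/W.
T_interface = T_in − Q·ΣR_partial = 37 °C − (23.87)(1.033) = 12.3 °C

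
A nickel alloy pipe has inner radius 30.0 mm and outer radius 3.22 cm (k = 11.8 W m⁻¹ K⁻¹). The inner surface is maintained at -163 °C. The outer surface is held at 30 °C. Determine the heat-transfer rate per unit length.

Q' = 2πk·ΔT/ln(r₂/r₁) = 2π × 11.8 × 193 / ln(0.0322/0.0300) = 2.02×10^5 W/m

Q' = 202 kW/m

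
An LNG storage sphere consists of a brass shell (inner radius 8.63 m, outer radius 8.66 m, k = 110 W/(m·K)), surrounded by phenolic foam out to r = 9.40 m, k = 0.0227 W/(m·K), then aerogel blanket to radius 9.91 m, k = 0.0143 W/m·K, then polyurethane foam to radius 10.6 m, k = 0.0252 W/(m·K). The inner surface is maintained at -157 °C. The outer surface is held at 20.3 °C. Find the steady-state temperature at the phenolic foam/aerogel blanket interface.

T = -89.0 °C

Treat each layer as a resistance in series:
  R_brass = (1/8.63 − 1/8.66)/(4πk) = 4.014×10^-4/(4π·110) = 2.904×10^-7 K/W
  R_phenolic foam = (1/8.66 − 1/9.40)/(4πk) = 0.009090/(4π·0.0227) = 0.03187 K/W
  R_aerogel blanket = (1/9.40 − 1/9.91)/(4πk) = 0.005475/(4π·0.0143) = 0.03047 K/W
  R_polyurethane foam = (1/9.91 − 1/10.6)/(4πk) = 0.006569/(4π·0.0252) = 0.02074 K/W
ΣR = 2.904×10^-7 + 0.03187 + 0.03047 + 0.02074 = 0.08308 K/W
Q = ΔT/ΣR = (-157 °C − 20.3 °C)/0.08308 = -2134 W
From the inner boundary to the phenolic foam/aerogel blanket interface, ΣR_partial = 0.03187 K/W.
T_interface = T_in − Q·ΣR_partial = -157 °C − (-2134)(0.03187) = -89.0 °C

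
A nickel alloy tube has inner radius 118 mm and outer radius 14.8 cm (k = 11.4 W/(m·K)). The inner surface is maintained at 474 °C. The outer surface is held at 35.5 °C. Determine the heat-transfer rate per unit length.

Q' = 1.39×10^5 W/m

Q' = 2πk·ΔT/ln(r₂/r₁) = 2π × 11.4 × 438.5 / ln(0.148/0.118) = 1.39×10^5 W/m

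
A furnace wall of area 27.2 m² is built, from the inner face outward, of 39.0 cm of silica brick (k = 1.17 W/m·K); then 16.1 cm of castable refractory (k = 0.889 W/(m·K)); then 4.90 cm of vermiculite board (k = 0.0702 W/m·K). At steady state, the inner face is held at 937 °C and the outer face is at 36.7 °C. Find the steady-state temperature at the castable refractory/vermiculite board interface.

T = 555 °C

Treat each layer as a resistance in series:
  R_silica brick = L/(kA) = 0.390/(1.17·27.2) = 0.01225 K/W
  R_castable refractory = L/(kA) = 0.161/(0.889·27.2) = 0.006658 K/W
  R_vermiculite board = L/(kA) = 0.0490/(0.0702·27.2) = 0.02566 K/W
ΣR = 0.01225 + 0.006658 + 0.02566 = 0.04457 K/W
Q = ΔT/ΣR = (937 °C − 36.7 °C)/0.04457 = 20200 W
From the inner boundary to the castable refractory/vermiculite board interface, ΣR_partial = 0.01891 K/W.
T_interface = T_in − Q·ΣR_partial = 937 °C − (20200)(0.01891) = 555 °C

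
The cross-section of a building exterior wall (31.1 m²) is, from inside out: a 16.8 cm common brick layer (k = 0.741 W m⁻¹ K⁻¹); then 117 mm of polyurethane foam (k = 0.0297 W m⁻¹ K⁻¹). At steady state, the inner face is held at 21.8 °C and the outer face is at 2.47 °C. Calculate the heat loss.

Resistance network (inner→outer):
  R_common brick = L/(kA) = 0.168/(0.741·31.1) = 0.007290 K/W
  R_polyurethane foam = L/(kA) = 0.117/(0.0297·31.1) = 0.1267 K/W
ΣR = 0.007290 + 0.1267 = 0.1340 K/W
Q = ΔT/ΣR = (21.8 °C − 2.47 °C)/0.1340 = 144 W

Q = 144 W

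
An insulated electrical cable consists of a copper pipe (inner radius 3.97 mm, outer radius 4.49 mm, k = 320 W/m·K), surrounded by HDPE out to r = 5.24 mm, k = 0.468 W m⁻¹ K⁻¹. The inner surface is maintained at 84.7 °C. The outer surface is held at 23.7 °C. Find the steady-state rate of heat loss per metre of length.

Q' = 1160 W/m

Series thermal resistances, inner to outer:
  R'_copper = ln(0.00449/0.00397)/(2πk) = 0.1231/(2π·320) = 6.122×10^-5 m·K/W
  R'_HDPE = ln(0.00524/0.00449)/(2πk) = 0.1545/(2π·0.468) = 0.05253 m·K/W
ΣR = 6.122×10^-5 + 0.05253 = 0.05259 m·K/W
Q' = ΔT/ΣR = (84.7 °C − 23.7 °C)/0.05259 = 1160 W/m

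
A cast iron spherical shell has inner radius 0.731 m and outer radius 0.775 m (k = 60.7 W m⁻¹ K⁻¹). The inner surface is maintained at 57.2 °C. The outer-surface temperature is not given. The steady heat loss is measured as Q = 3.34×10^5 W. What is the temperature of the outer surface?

T_out = 23.2 °C

Series resistances:
  R_cast iron = (1/0.731 − 1/0.775)/(4πk) = 0.07767/(4π·60.7) = 1.018×10^-4 K/W
ΣR = 1.018×10^-4 K/W
ΔT = Q·ΣR = 3.34×10^5 × 1.018×10^-4 = 34.00 K
Heat flows outward, so T_out = T_in − ΔT = 57.2 − 34.00 = 23.2 °C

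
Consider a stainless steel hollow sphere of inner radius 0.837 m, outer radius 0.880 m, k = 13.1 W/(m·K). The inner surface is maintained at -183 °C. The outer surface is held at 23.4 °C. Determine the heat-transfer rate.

Q = 4πk·ΔT/(1/r₁ − 1/r₂) = 4π × 13.1 × 206.4 / (1/0.837 − 1/0.880) = 5.82×10^5 W

Q = 582 kW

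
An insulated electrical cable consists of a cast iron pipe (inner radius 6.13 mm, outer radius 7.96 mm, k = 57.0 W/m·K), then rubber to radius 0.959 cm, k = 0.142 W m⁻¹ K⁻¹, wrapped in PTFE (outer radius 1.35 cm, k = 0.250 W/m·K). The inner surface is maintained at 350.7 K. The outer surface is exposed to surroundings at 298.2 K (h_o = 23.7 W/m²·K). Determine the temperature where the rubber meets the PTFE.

Treat each layer as a resistance in series:
  R'_cast iron = ln(0.00796/0.00613)/(2πk) = 0.2612/(2π·57.0) = 7.294×10^-4 m·K/W
  R'_rubber = ln(0.00959/0.00796)/(2πk) = 0.1863/(2π·0.142) = 0.2088 m·K/W
  R'_PTFE = ln(0.0135/0.00959)/(2πk) = 0.3420/(2π·0.250) = 0.2177 m·K/W
  R'_conv,out = 1/(2πr h) = 1/(2π·0.0135·23.7) = 0.4974 m·K/W
ΣR = 7.294×10^-4 + 0.2088 + 0.2177 + 0.4974 = 0.9246 m·K/W
Q' = ΔT/ΣR = (350.7 K − 298.2 K)/0.9246 = 56.78 W/m
From the inner boundary to the rubber/PTFE interface, ΣR_partial = 0.2095 m·K/W.
T_interface = T_in − Q'·ΣR_partial = 350.7 K − (56.78)(0.2095) = 338.8 K

T = 338.8 K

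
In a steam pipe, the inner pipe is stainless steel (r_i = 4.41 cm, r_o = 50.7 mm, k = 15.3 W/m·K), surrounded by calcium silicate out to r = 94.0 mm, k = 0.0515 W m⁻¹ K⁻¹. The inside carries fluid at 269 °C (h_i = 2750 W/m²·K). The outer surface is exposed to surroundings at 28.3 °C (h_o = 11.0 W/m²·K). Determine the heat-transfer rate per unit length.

Resistance network (inner→outer):
  R'_conv,in = 1/(2πr h) = 1/(2π·0.0441·2750) = 0.001312 m·K/W
  R'_stainless steel = ln(0.0507/0.0441)/(2πk) = 0.1395/(2π·15.3) = 0.001451 m·K/W
  R'_calcium silicate = ln(0.0940/0.0507)/(2πk) = 0.6174/(2π·0.0515) = 1.908 m·K/W
  R'_conv,out = 1/(2πr h) = 1/(2π·0.0940·11.0) = 0.1539 m·K/W
ΣR = 0.001312 + 0.001451 + 1.908 + 0.1539 = 2.065 m·K/W
Q' = ΔT/ΣR = (269 °C − 28.3 °C)/2.065 = 117 W/m

Q' = 117 W/m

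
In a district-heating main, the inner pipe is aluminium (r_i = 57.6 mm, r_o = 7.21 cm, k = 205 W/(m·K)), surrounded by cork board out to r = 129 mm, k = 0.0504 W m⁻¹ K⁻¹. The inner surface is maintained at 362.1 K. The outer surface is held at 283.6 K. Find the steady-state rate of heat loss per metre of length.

Q' = 42.7 W/m

Series thermal resistances, inner to outer:
  R'_aluminium = ln(0.0721/0.0576)/(2πk) = 0.2245/(2π·205) = 1.743×10^-4 m·K/W
  R'_cork board = ln(0.129/0.0721)/(2πk) = 0.5818/(2π·0.0504) = 1.837 m·K/W
ΣR = 1.743×10^-4 + 1.837 = 1.837 m·K/W
Q' = ΔT/ΣR = (362.1 K − 283.6 K)/1.837 = 42.7 W/m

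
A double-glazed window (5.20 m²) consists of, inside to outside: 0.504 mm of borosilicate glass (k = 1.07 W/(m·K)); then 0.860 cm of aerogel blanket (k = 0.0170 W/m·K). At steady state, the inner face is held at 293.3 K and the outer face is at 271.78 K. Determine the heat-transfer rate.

Series thermal resistances, inner to outer:
  R_borosilicate glass = L/(kA) = 5.04×10^-4/(1.07·5.20) = 9.058×10^-5 K/W
  R_aerogel blanket = L/(kA) = 0.00860/(0.0170·5.20) = 0.09729 K/W
ΣR = 9.058×10^-5 + 0.09729 = 0.09738 K/W
Q = ΔT/ΣR = (293.3 K − 271.78 K)/0.09738 = 221 W

Q = 221 W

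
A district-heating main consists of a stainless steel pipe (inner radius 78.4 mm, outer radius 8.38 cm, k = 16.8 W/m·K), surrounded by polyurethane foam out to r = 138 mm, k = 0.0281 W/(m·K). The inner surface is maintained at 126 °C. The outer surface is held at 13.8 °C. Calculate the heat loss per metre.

Q' = 39.7 W/m

Treat each layer as a resistance in series:
  R'_stainless steel = ln(0.0838/0.0784)/(2πk) = 0.06661/(2π·16.8) = 6.310×10^-4 m·K/W
  R'_polyurethane foam = ln(0.138/0.0838)/(2πk) = 0.4988/(2π·0.0281) = 2.825 m·K/W
ΣR = 6.310×10^-4 + 2.825 = 2.826 m·K/W
Q' = ΔT/ΣR = (126 °C − 13.8 °C)/2.826 = 39.7 W/m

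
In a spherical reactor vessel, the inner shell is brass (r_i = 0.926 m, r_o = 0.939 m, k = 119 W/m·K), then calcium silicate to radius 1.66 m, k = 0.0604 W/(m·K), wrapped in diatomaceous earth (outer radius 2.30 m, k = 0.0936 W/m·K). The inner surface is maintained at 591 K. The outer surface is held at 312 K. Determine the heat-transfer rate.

Q = 371 W

Treat each layer as a resistance in series:
  R_brass = (1/0.926 − 1/0.939)/(4πk) = 0.01495/(4π·119) = 9.998×10^-6 K/W
  R_calcium silicate = (1/0.939 − 1/1.66)/(4πk) = 0.4626/(4π·0.0604) = 0.6094 K/W
  R_diatomaceous earth = (1/1.66 − 1/2.30)/(4πk) = 0.1676/(4π·0.0936) = 0.1425 K/W
ΣR = 9.998×10^-6 + 0.6094 + 0.1425 = 0.7519 K/W
Q = ΔT/ΣR = (591 K − 312 K)/0.7519 = 371 W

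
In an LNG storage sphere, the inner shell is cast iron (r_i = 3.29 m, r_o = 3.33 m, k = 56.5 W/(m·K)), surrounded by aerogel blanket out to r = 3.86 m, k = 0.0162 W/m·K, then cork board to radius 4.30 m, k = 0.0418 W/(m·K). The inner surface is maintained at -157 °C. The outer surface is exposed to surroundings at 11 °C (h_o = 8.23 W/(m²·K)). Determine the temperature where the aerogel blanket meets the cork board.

Resistance network (inner→outer):
  R_cast iron = (1/3.29 − 1/3.33)/(4πk) = 0.003651/(4π·56.5) = 5.142×10^-6 K/W
  R_aerogel blanket = (1/3.33 − 1/3.86)/(4πk) = 0.04123/(4π·0.0162) = 0.2025 K/W
  R_cork board = (1/3.86 − 1/4.30)/(4πk) = 0.02651/(4π·0.0418) = 0.05047 K/W
  R_conv,out = 1/(4πr²h) = 1/(4π·4.30²·8.23) = 5.229×10^-4 K/W
ΣR = 5.142×10^-6 + 0.2025 + 0.05047 + 5.229×10^-4 = 0.2535 K/W
Q = ΔT/ΣR = (-157 °C − 11 °C)/0.2535 = -662.7 W
From the inner boundary to the aerogel blanket/cork board interface, ΣR_partial = 0.2025 K/W.
T_interface = T_in − Q·ΣR_partial = -157 °C − (-662.7)(0.2025) = -22.8 °C

T = -22.8 °C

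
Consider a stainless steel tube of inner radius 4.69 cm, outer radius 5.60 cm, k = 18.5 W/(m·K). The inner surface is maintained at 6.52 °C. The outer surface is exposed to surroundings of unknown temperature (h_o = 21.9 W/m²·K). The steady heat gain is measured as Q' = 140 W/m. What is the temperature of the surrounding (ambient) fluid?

T_out = 24.9 °C

Sum the resistances:
  R'_stainless steel = ln(0.0560/0.0469)/(2πk) = 0.1773/(2π·18.5) = 0.001526 m·K/W
  R'_conv,out = 1/(2πr h) = 1/(2π·0.0560·21.9) = 0.1298 m·K/W
ΣR = 0.1313 m·K/W
ΔT = Q'·ΣR = 140 × 0.1313 = 18.38 K
Heat flows inward, so T_out = T_in + ΔT = 6.52 + 18.38 = 24.9 °C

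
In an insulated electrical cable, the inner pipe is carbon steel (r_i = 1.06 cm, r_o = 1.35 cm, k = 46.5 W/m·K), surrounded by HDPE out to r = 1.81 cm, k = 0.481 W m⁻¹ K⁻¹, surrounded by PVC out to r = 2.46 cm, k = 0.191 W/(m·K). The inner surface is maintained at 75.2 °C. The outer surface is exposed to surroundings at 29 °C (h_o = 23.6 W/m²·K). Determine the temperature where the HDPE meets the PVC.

T = 68.0 °C

Treat each layer as a resistance in series:
  R'_carbon steel = ln(0.0135/0.0106)/(2πk) = 0.2418/(2π·46.5) = 8.277×10^-4 m·K/W
  R'_HDPE = ln(0.0181/0.0135)/(2πk) = 0.2932/(2π·0.481) = 0.09702 m·K/W
  R'_PVC = ln(0.0246/0.0181)/(2πk) = 0.3068/(2π·0.191) = 0.2557 m·K/W
  R'_conv,out = 1/(2πr h) = 1/(2π·0.0246·23.6) = 0.2741 m·K/W
ΣR = 8.277×10^-4 + 0.09702 + 0.2557 + 0.2741 = 0.6276 m·K/W
Q' = ΔT/ΣR = (75.2 °C − 29 °C)/0.6276 = 73.61 W/m
From the inner boundary to the HDPE/PVC interface, ΣR_partial = 0.09785 m·K/W.
T_interface = T_in − Q'·ΣR_partial = 75.2 °C − (73.61)(0.09785) = 68.0 °C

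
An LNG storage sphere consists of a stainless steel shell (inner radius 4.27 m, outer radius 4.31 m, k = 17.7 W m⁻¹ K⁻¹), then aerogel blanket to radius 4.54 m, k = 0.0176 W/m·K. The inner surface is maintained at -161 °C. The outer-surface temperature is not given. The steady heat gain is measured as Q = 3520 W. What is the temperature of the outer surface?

Sum the resistances:
  R_stainless steel = (1/4.27 − 1/4.31)/(4πk) = 0.002173/(4π·17.7) = 9.772×10^-6 K/W
  R_aerogel blanket = (1/4.31 − 1/4.54)/(4πk) = 0.01175/(4π·0.0176) = 0.05315 K/W
ΣR = 0.05316 K/W
ΔT = Q·ΣR = 3520 × 0.05316 = 187.1 K
Heat flows inward, so T_out = T_in + ΔT = -161 + 187.1 = 26.1 °C

T_out = 26.1 °C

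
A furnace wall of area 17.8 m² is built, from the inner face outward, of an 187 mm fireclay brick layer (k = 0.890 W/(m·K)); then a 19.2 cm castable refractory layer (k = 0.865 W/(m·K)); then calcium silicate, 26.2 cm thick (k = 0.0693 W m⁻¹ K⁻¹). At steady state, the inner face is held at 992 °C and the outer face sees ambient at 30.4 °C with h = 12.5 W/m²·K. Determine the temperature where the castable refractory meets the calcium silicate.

T = 895 °C

Treat each layer as a resistance in series:
  R_fireclay brick = L/(kA) = 0.187/(0.890·17.8) = 0.01180 K/W
  R_castable refractory = L/(kA) = 0.192/(0.865·17.8) = 0.01247 K/W
  R_calcium silicate = L/(kA) = 0.262/(0.0693·17.8) = 0.2124 K/W
  R_conv,out = 1/(hA) = 1/(12.5·17.8) = 0.004494 K/W
ΣR = 0.01180 + 0.01247 + 0.2124 + 0.004494 = 0.2412 K/W
Q = ΔT/ΣR = (992 °C − 30.4 °C)/0.2412 = 3987 W
From the inner boundary to the castable refractory/calcium silicate interface, ΣR_partial = 0.02427 K/W.
T_interface = T_in − Q·ΣR_partial = 992 °C − (3987)(0.02427) = 895 °C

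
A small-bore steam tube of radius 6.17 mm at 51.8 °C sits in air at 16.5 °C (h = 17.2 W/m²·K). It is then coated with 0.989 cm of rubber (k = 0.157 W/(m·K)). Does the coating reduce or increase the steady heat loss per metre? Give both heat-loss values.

reduces: 23.5 → 22.8 W/m

Critical radius for a cylinder: r_cr = k/h = 0.00913 m = 0.913 cm.
Outer radius after coating: r₂ = 0.00617 + 0.00989 = 0.01606 m.
r₁ < r_cr < r₂: heat loss rises to a maximum at r_cr then falls. Whether the coating helps depends on whether Q(r₂) has dropped back below Q(r₁).
Bare: R = 1/(2πr₁h) = 1.500 m·K/W; Q = 35.3/1.500 = 23.5 W/m.
Coated: R = R_cond + R_conv = 1.546 m·K/W; Q = 35.3/1.546 = 22.8 W/m.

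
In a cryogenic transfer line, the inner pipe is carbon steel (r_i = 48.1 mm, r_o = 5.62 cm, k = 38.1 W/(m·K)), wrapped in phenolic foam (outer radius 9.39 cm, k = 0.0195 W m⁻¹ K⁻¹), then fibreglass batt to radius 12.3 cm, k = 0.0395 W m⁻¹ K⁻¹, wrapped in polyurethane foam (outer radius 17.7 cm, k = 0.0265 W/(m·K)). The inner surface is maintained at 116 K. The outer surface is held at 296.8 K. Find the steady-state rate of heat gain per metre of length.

Series thermal resistances, inner to outer:
  R'_carbon steel = ln(0.0562/0.0481)/(2πk) = 0.1556/(2π·38.1) = 6.501×10^-4 m·K/W
  R'_phenolic foam = ln(0.0939/0.0562)/(2πk) = 0.5133/(2π·0.0195) = 4.190 m·K/W
  R'_fibreglass batt = ln(0.123/0.0939)/(2πk) = 0.2700/(2π·0.0395) = 1.088 m·K/W
  R'_polyurethane foam = ln(0.177/0.123)/(2πk) = 0.3640/(2π·0.0265) = 2.186 m·K/W
ΣR = 6.501×10^-4 + 4.190 + 1.088 + 2.186 = 7.465 m·K/W
Q' = ΔT/ΣR = (116 K − 296.8 K)/7.465 = -24.2 W/m
(Negative Q' ⇒ heat flows inward; heat gain = 24.2 W/m.)

Q' = 24.2 W/m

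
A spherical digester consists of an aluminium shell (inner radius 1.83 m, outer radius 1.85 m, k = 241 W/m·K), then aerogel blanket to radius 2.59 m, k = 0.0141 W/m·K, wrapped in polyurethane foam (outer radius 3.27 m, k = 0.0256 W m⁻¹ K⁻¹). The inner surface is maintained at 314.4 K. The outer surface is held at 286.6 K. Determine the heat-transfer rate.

Treat each layer as a resistance in series:
  R_aluminium = (1/1.83 − 1/1.85)/(4πk) = 0.005908/(4π·241) = 1.951×10^-6 K/W
  R_aerogel blanket = (1/1.85 − 1/2.59)/(4πk) = 0.1544/(4π·0.0141) = 0.8716 K/W
  R_polyurethane foam = (1/2.59 − 1/3.27)/(4πk) = 0.08029/(4π·0.0256) = 0.2496 K/W
ΣR = 1.951×10^-6 + 0.8716 + 0.2496 = 1.121 K/W
Q = ΔT/ΣR = (314.4 K − 286.6 K)/1.121 = 24.8 W

Q = 24.8 W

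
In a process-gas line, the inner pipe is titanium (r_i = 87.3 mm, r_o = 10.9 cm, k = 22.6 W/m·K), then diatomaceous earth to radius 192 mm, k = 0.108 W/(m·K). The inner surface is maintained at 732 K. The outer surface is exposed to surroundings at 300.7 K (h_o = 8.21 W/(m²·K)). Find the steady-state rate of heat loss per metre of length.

Q' = 460 W/m

Series thermal resistances, inner to outer:
  R'_titanium = ln(0.109/0.0873)/(2πk) = 0.2220/(2π·22.6) = 0.001563 m·K/W
  R'_diatomaceous earth = ln(0.192/0.109)/(2πk) = 0.5661/(2π·0.108) = 0.8343 m·K/W
  R'_conv,out = 1/(2πr h) = 1/(2π·0.192·8.21) = 0.1010 m·K/W
ΣR = 0.001563 + 0.8343 + 0.1010 = 0.9369 m·K/W
Q' = ΔT/ΣR = (732 K − 300.7 K)/0.9369 = 460 W/m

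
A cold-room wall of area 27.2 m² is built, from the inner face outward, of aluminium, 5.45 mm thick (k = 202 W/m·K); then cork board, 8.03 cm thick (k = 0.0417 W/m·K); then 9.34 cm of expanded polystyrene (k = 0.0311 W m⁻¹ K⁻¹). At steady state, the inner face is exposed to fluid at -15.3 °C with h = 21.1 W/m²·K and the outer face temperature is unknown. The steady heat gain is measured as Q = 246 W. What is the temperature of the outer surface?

Series resistances:
  R_conv,in = 1/(hA) = 1/(21.1·27.2) = 0.001742 K/W
  R_aluminium = L/(kA) = 0.00545/(202·27.2) = 9.919×10^-7 K/W
  R_cork board = L/(kA) = 0.0803/(0.0417·27.2) = 0.07080 K/W
  R_expanded polystyrene = L/(kA) = 0.0934/(0.0311·27.2) = 0.1104 K/W
ΣR = 0.1830 K/W
ΔT = Q·ΣR = 246 × 0.1830 = 45.02 K
Heat flows inward, so T_out = T_in + ΔT = -15.3 + 45.02 = 29.7 °C

T_out = 29.7 °C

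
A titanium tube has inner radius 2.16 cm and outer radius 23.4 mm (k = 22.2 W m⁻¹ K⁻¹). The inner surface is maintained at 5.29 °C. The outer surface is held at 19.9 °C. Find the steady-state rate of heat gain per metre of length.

Q' = 25500 W/m

Q' = 2πk·ΔT/ln(r₂/r₁) = 2π × 22.2 × 14.61 / ln(0.0234/0.0216) = 25500 W/m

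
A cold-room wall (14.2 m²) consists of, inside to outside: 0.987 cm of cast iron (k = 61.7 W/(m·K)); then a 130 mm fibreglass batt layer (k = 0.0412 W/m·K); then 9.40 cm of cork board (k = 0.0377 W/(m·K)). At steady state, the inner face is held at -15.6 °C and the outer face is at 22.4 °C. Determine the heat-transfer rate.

Series thermal resistances, inner to outer:
  R_cast iron = L/(kA) = 0.00987/(61.7·14.2) = 1.127×10^-5 K/W
  R_fibreglass batt = L/(kA) = 0.130/(0.0412·14.2) = 0.2222 K/W
  R_cork board = L/(kA) = 0.0940/(0.0377·14.2) = 0.1756 K/W
ΣR = 1.127×10^-5 + 0.2222 + 0.1756 = 0.3978 K/W
Q = ΔT/ΣR = (-15.6 °C − 22.4 °C)/0.3978 = -95.5 W
(Negative Q ⇒ heat flows inward; heat gain = 95.5 W.)

Q = 95.5 W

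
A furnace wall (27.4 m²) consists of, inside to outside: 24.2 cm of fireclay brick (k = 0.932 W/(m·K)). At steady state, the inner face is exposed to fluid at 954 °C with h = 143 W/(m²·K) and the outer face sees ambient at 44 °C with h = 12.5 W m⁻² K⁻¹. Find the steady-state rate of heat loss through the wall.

Q = 71900 W

Resistance network (inner→outer):
  R_conv,in = 1/(hA) = 1/(143·27.4) = 2.552×10^-4 K/W
  R_fireclay brick = L/(kA) = 0.242/(0.932·27.4) = 0.009477 K/W
  R_conv,out = 1/(hA) = 1/(12.5·27.4) = 0.002920 K/W
ΣR = 2.552×10^-4 + 0.009477 + 0.002920 = 0.01265 K/W
Q = ΔT/ΣR = (954 °C − 44 °C)/0.01265 = 71900 W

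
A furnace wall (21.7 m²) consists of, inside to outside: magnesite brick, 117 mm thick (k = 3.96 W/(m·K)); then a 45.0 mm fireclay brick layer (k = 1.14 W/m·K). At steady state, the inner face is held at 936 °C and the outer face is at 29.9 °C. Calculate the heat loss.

Q = 285 kW

Resistance network (inner→outer):
  R_magnesite brick = L/(kA) = 0.117/(3.96·21.7) = 0.001362 K/W
  R_fireclay brick = L/(kA) = 0.0450/(1.14·21.7) = 0.001819 K/W
ΣR = 0.001362 + 0.001819 = 0.003181 K/W
Q = ΔT/ΣR = (936 °C − 29.9 °C)/0.003181 = 2.85×10^5 W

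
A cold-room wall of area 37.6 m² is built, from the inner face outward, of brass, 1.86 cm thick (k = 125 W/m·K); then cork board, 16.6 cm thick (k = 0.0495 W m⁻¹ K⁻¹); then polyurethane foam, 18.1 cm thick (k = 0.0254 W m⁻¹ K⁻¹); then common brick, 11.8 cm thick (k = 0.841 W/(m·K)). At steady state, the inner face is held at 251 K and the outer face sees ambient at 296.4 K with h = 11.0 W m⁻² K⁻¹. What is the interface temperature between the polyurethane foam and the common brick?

Treat each layer as a resistance in series:
  R_brass = L/(kA) = 0.0186/(125·37.6) = 3.957×10^-6 K/W
  R_cork board = L/(kA) = 0.166/(0.0495·37.6) = 0.08919 K/W
  R_polyurethane foam = L/(kA) = 0.181/(0.0254·37.6) = 0.1895 K/W
  R_common brick = L/(kA) = 0.118/(0.841·37.6) = 0.003732 K/W
  R_conv,out = 1/(hA) = 1/(11.0·37.6) = 0.002418 K/W
ΣR = 3.957×10^-6 + 0.08919 + 0.1895 + 0.003732 + 0.002418 = 0.2848 K/W
Q = ΔT/ΣR = (251 K − 296.4 K)/0.2848 = -159.4 W
From the inner boundary to the polyurethane foam/common brick interface, ΣR_partial = 0.2787 K/W.
T_interface = T_in − Q·ΣR_partial = 251 K − (-159.4)(0.2787) = 295.4 K

T = 295.4 K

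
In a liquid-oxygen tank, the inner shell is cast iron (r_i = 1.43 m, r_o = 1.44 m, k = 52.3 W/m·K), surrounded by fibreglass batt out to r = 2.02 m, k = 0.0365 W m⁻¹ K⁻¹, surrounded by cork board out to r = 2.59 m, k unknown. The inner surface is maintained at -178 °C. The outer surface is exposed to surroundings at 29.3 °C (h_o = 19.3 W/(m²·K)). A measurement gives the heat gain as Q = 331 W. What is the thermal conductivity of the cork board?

k = 0.0454 W/m·K

ΣR = ΔT/Q = |-178 − 29.3|/331 = 0.6263 K/W
Known resistances:
  R_cast iron = (1/1.43 − 1/1.44)/(4πk) = 0.004856/(4π·52.3) = 7.389×10^-6 K/W
  R_fibreglass batt = (1/1.44 − 1/2.02)/(4πk) = 0.1994/(4π·0.0365) = 0.4347 K/W
  R_conv,out = 1/(4πr²h) = 1/(4π·2.59²·19.3) = 6.147×10^-4 K/W
R_cork board = ΣR − ΣR_known = 0.6263 − 0.4353 = 0.1910 K/W
(1/r₁−1/r₂)/(4πk) = 0.1910 ⇒ k = 0.1089/(4π·0.1910) = 0.0454 W/m·K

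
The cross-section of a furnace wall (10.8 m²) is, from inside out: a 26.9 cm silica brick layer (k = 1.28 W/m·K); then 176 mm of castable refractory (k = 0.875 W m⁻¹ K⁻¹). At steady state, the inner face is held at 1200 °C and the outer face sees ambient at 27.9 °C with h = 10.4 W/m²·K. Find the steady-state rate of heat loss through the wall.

Resistance network (inner→outer):
  R_silica brick = L/(kA) = 0.269/(1.28·10.8) = 0.01946 K/W
  R_castable refractory = L/(kA) = 0.176/(0.875·10.8) = 0.01862 K/W
  R_conv,out = 1/(hA) = 1/(10.4·10.8) = 0.008903 K/W
ΣR = 0.01946 + 0.01862 + 0.008903 = 0.04698 K/W
Q = ΔT/ΣR = (1200 °C − 27.9 °C)/0.04698 = 24900 W

Q = 24900 W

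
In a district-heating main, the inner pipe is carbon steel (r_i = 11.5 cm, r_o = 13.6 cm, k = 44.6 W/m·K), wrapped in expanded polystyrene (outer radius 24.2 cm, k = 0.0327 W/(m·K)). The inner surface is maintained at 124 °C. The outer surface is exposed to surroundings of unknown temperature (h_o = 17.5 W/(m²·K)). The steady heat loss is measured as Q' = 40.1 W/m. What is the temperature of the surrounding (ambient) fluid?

T_out = 10.0 °C

Series resistances:
  R'_carbon steel = ln(0.136/0.115)/(2πk) = 0.1677/(2π·44.6) = 5.985×10^-4 m·K/W
  R'_expanded polystyrene = ln(0.242/0.136)/(2πk) = 0.5763/(2π·0.0327) = 2.805 m·K/W
  R'_conv,out = 1/(2πr h) = 1/(2π·0.242·17.5) = 0.03758 m·K/W
ΣR = 2.843 m·K/W
ΔT = Q'·ΣR = 40.1 × 2.843 = 114.0 K
Heat flows outward, so T_out = T_in − ΔT = 124 − 114.0 = 10.0 °C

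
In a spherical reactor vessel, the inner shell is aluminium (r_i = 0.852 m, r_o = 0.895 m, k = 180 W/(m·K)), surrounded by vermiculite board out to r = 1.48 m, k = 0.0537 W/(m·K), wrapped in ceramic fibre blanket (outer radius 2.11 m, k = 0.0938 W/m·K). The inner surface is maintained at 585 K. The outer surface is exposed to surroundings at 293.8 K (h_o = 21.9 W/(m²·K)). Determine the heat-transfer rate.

Treat each layer as a resistance in series:
  R_aluminium = (1/0.852 − 1/0.895)/(4πk) = 0.05639/(4π·180) = 2.493×10^-5 K/W
  R_vermiculite board = (1/0.895 − 1/1.48)/(4πk) = 0.4416/(4π·0.0537) = 0.6545 K/W
  R_ceramic fibre blanket = (1/1.48 − 1/2.11)/(4πk) = 0.2017/(4π·0.0938) = 0.1712 K/W
  R_conv,out = 1/(4πr²h) = 1/(4π·2.11²·21.9) = 8.162×10^-4 K/W
ΣR = 2.493×10^-5 + 0.6545 + 0.1712 + 8.162×10^-4 = 0.8265 K/W
Q = ΔT/ΣR = (585 K − 293.8 K)/0.8265 = 352 W

Q = 352 W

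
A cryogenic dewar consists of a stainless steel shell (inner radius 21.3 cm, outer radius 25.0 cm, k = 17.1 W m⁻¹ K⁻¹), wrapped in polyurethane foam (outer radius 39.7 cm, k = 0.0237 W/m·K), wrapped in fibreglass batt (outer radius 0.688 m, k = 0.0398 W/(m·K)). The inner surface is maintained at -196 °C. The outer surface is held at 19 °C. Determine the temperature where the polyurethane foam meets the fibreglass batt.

Treat each layer as a resistance in series:
  R_stainless steel = (1/0.213 − 1/0.250)/(4πk) = 0.6948/(4π·17.1) = 0.003234 K/W
  R_polyurethane foam = (1/0.250 − 1/0.397)/(4πk) = 1.481/(4π·0.0237) = 4.973 K/W
  R_fibreglass batt = (1/0.397 − 1/0.688)/(4πk) = 1.065/(4π·0.0398) = 2.130 K/W
ΣR = 0.003234 + 4.973 + 2.130 = 7.106 K/W
Q = ΔT/ΣR = (-196 °C − 19 °C)/7.106 = -30.26 W
From the inner boundary to the polyurethane foam/fibreglass batt interface, ΣR_partial = 4.976 K/W.
T_interface = T_in − Q·ΣR_partial = -196 °C − (-30.26)(4.976) = -45.4 °C

T = -45.4 °C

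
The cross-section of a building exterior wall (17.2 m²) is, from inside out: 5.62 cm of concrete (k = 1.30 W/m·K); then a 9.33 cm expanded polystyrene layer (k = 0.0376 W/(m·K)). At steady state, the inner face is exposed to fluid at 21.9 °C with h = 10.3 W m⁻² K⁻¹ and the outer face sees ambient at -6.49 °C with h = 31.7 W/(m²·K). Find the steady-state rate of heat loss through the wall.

Resistance network (inner→outer):
  R_conv,in = 1/(hA) = 1/(10.3·17.2) = 0.005645 K/W
  R_concrete = L/(kA) = 0.0562/(1.30·17.2) = 0.002513 K/W
  R_expanded polystyrene = L/(kA) = 0.0933/(0.0376·17.2) = 0.1443 K/W
  R_conv,out = 1/(hA) = 1/(31.7·17.2) = 0.001834 K/W
ΣR = 0.005645 + 0.002513 + 0.1443 + 0.001834 = 0.1543 K/W
Q = ΔT/ΣR = (21.9 °C − -6.49 °C)/0.1543 = 184 W

Q = 184 W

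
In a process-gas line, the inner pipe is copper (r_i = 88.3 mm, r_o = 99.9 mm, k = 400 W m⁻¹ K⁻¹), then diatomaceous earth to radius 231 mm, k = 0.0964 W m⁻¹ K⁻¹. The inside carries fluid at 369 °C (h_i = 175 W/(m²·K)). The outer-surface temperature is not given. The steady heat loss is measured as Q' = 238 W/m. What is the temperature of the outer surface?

Sum the resistances:
  R'_conv,in = 1/(2πr h) = 1/(2π·0.0883·175) = 0.01030 m·K/W
  R'_copper = ln(0.0999/0.0883)/(2πk) = 0.1234/(2π·400) = 4.911×10^-5 m·K/W
  R'_diatomaceous earth = ln(0.231/0.0999)/(2πk) = 0.8382/(2π·0.0964) = 1.384 m·K/W
ΣR = 1.394 m·K/W
ΔT = Q'·ΣR = 238 × 1.394 = 331.8 K
Heat flows outward, so T_out = T_in − ΔT = 369 − 331.8 = 37.2 °C

T_out = 37.2 °C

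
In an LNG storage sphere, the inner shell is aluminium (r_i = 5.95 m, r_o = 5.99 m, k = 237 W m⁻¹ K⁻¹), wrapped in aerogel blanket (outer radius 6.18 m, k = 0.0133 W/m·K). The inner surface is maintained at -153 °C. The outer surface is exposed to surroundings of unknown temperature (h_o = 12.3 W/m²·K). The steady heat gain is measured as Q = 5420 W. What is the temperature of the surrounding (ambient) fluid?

Sum the resistances:
  R_aluminium = (1/5.95 − 1/5.99)/(4πk) = 0.001122/(4π·237) = 3.768×10^-7 K/W
  R_aerogel blanket = (1/5.99 − 1/6.18)/(4πk) = 0.005133/(4π·0.0133) = 0.03071 K/W
  R_conv,out = 1/(4πr²h) = 1/(4π·6.18²·12.3) = 1.694×10^-4 K/W
ΣR = 0.03088 K/W
ΔT = Q·ΣR = 5420 × 0.03088 = 167.4 K
Heat flows inward, so T_out = T_in + ΔT = -153 + 167.4 = 14.4 °C

T_out = 14.4 °C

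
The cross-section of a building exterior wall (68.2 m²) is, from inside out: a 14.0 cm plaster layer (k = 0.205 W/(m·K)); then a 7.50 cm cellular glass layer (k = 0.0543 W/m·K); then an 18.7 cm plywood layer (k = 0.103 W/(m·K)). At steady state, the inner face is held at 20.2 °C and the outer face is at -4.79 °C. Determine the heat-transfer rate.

Treat each layer as a resistance in series:
  R_plaster = L/(kA) = 0.140/(0.205·68.2) = 0.01001 K/W
  R_cellular glass = L/(kA) = 0.0750/(0.0543·68.2) = 0.02025 K/W
  R_plywood = L/(kA) = 0.187/(0.103·68.2) = 0.02662 K/W
ΣR = 0.01001 + 0.02025 + 0.02662 = 0.05688 K/W
Q = ΔT/ΣR = (20.2 °C − -4.79 °C)/0.05688 = 439 W

Q = 439 W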